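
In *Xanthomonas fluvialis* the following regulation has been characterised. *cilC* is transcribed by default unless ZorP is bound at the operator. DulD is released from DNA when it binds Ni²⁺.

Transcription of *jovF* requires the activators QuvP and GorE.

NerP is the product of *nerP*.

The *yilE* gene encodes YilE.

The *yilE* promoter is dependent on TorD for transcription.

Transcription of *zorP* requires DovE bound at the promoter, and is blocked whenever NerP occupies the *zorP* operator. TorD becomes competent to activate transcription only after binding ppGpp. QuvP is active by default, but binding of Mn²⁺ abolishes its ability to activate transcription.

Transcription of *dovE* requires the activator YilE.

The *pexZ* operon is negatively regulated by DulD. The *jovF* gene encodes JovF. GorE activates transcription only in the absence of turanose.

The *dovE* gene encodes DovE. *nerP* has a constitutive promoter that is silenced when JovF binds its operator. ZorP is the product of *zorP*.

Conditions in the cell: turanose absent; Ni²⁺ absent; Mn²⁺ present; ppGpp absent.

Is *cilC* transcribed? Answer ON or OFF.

ppGpp is absent, so TorD is inactive.
Required activator TorD is absent, so *yilE* is not transcribed.
So YilE is not produced.
Required activator YilE is absent, so *dovE* is not transcribed.
So DovE is not produced.
Mn²⁺ is present, so QuvP is inactive.
Turanose is absent, so GorE is active.
Required activator QuvP is absent, so *jovF* is not transcribed.
So JovF is not produced.
With no repressor bound, *nerP* is transcribed.
So NerP is produced and active.
With repressor NerP bound, *zorP* is not transcribed.
So ZorP is not produced.
With no repressor bound, *cilC* is transcribed.

ON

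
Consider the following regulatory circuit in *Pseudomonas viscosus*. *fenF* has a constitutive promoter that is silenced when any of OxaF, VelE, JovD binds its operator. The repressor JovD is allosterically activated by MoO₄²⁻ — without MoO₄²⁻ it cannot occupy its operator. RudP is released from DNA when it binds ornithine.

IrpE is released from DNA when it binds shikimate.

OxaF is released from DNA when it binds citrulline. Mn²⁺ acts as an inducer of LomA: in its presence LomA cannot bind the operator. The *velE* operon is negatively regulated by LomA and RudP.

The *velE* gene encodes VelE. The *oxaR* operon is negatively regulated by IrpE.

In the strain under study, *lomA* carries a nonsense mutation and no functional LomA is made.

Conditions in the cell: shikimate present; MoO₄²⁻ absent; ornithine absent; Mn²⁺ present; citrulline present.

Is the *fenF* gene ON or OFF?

ON

Citrulline is present, so OxaF is inactive.
LomA is non-functional in this strain, so it has no effect.
Ornithine is absent, so RudP is active.
With repressor RudP bound, *velE* is not transcribed.
So VelE is not produced.
MoO₄²⁻ is absent, so JovD is inactive.
With no repressor bound, *fenF* is transcribed.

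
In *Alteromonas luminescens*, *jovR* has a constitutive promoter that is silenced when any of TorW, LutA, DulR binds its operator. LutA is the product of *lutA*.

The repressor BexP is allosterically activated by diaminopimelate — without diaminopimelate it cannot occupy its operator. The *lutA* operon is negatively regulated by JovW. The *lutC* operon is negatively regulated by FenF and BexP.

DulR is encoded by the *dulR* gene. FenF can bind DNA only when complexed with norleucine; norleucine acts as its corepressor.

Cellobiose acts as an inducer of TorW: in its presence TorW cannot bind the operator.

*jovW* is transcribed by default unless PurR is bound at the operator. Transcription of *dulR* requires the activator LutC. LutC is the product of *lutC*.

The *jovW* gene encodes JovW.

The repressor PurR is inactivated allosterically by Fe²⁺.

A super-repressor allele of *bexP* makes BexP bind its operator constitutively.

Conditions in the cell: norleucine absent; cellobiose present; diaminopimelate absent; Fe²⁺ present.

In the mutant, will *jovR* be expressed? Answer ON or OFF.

ON

Cellobiose is present, so TorW is inactive.
Fe²⁺ is present, so PurR is inactive.
With no repressor bound, *jovW* is transcribed.
So JovW is produced and active.
With repressor JovW bound, *lutA* is not transcribed.
So LutA is not produced.
Norleucine is absent, so FenF is inactive.
BexP is constitutively active in this strain.
With repressor BexP bound, *lutC* is not transcribed.
So LutC is not produced.
Required activator LutC is absent, so *dulR* is not transcribed.
So DulR is not produced.
With no repressor bound, *jovR* is transcribed.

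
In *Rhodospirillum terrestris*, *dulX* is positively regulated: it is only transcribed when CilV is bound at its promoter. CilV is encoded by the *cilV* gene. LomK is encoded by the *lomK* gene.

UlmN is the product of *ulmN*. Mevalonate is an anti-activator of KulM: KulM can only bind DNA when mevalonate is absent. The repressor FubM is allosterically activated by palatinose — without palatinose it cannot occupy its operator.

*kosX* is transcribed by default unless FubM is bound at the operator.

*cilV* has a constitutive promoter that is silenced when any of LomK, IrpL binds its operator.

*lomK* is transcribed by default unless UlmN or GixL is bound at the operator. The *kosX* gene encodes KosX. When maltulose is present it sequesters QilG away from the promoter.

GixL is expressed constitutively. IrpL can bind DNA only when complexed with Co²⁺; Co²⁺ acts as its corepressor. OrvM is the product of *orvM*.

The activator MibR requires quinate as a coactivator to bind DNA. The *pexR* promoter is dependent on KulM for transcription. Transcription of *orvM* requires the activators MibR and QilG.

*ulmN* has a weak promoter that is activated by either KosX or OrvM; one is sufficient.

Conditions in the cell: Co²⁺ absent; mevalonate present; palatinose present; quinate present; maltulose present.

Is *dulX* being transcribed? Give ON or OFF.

ON

Palatinose is present, so FubM is active.
With repressor FubM bound, *kosX* is not transcribed.
So KosX is not produced.
Quinate is present, so MibR is active.
Maltulose is present, so QilG is inactive.
Required activator QilG is absent, so *orvM* is not transcribed.
So OrvM is not produced.
No activator is available at the *ulmN* promoter, so *ulmN* is not transcribed.
So UlmN is not produced.
GixL is produced constitutively and is active.
With repressor GixL bound, *lomK* is not transcribed.
So LomK is not produced.
Co²⁺ is absent, so IrpL is inactive.
With no repressor bound, *cilV* is transcribed.
So CilV is produced and active.
No repressor is bound and CilV is active, so *dulX* is transcribed.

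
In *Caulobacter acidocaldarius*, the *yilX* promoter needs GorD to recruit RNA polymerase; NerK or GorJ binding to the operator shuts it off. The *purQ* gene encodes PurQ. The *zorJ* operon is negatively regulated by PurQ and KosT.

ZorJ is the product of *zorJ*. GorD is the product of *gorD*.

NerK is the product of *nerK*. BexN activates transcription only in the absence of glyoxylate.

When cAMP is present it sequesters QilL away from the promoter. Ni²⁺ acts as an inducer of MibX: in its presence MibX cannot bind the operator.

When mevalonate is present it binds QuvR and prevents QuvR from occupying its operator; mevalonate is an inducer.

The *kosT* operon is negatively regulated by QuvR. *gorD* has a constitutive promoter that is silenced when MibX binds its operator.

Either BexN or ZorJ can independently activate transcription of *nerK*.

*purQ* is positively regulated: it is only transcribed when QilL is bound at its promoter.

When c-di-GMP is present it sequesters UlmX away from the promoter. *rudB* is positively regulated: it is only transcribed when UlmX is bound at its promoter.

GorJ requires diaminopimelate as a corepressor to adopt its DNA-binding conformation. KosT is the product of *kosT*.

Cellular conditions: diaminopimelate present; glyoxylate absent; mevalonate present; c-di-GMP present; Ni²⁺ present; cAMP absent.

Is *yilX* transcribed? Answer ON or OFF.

OFF

Ni²⁺ is present, so MibX is inactive.
With no repressor bound, *gorD* is transcribed.
So GorD is produced and active.
Glyoxylate is absent, so BexN is active.
cAMP is absent, so QilL is active.
No repressor is bound and QilL is active, so *purQ* is transcribed.
So PurQ is produced and active.
Mevalonate is present, so QuvR is inactive.
With no repressor bound, *kosT* is transcribed.
So KosT is produced and active.
With repressor PurQ bound, *zorJ* is not transcribed.
So ZorJ is not produced.
Activator BexN is present, so *nerK* is transcribed.
So NerK is produced and active.
Diaminopimelate is present, so GorJ is active.
With repressor NerK bound, *yilX* is not transcribed.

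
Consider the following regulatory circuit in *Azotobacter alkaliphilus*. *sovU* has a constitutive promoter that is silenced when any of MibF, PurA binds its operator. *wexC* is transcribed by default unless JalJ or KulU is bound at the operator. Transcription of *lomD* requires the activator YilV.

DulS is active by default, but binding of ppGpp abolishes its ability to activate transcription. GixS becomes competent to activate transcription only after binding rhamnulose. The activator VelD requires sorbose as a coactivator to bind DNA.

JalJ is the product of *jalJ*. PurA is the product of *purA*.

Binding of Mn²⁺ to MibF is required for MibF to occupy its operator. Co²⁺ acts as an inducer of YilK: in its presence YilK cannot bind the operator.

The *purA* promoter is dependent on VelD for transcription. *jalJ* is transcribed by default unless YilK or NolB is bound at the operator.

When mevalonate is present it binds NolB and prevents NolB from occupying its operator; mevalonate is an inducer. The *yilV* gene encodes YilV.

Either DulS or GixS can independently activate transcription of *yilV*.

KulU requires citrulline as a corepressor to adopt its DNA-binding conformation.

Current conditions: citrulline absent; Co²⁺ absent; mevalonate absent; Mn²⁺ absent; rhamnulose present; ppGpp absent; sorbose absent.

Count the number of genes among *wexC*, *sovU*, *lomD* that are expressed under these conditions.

3

Co²⁺ is absent, so YilK is active.
Mevalonate is absent, so NolB is active.
With repressor YilK bound, *jalJ* is not transcribed.
So JalJ is not produced.
Citrulline is absent, so KulU is inactive.
With no repressor bound, *wexC* is transcribed.
→ *wexC* is ON.
Mn²⁺ is absent, so MibF is inactive.
Sorbose is absent, so VelD is inactive.
Required activator VelD is absent, so *purA* is not transcribed.
So PurA is not produced.
With no repressor bound, *sovU* is transcribed.
→ *sovU* is ON.
ppGpp is absent, so DulS is active.
Rhamnulose is present, so GixS is active.
Activator DulS is present, so *yilV* is transcribed.
So YilV is produced and active.
No repressor is bound and YilV is active, so *lomD* is transcribed.
→ *lomD* is ON.
3 of the 3 genes are transcribed.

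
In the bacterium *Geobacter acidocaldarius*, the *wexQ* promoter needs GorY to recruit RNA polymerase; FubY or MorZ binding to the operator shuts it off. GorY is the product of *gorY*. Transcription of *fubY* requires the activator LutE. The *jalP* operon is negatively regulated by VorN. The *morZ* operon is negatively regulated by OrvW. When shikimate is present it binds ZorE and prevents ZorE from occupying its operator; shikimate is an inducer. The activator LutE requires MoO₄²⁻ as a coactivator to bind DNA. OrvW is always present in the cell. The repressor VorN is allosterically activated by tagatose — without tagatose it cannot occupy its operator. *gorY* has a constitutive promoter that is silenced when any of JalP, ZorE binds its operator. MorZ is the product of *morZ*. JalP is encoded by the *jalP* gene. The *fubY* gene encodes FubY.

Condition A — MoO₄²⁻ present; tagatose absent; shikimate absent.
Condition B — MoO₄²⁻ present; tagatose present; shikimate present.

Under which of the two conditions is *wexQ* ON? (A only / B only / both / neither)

Condition A:
MoO₄²⁻ is present, so LutE is active.
No repressor is bound and LutE is active, so *fubY* is transcribed.
So FubY is produced and active.
Tagatose is absent, so VorN is inactive.
With no repressor bound, *jalP* is transcribed.
So JalP is produced and active.
Shikimate is absent, so ZorE is active.
With repressor JalP bound, *gorY* is not transcribed.
So GorY is not produced.
OrvW is produced constitutively and is active.
With repressor OrvW bound, *morZ* is not transcribed.
So MorZ is not produced.
With repressor FubY bound, *wexQ* is not transcribed.
→ *wexQ* is OFF in A.
Condition B:
MoO₄²⁻ is present, so LutE is active.
No repressor is bound and LutE is active, so *fubY* is transcribed.
So FubY is produced and active.
Tagatose is present, so VorN is active.
With repressor VorN bound, *jalP* is not transcribed.
So JalP is not produced.
Shikimate is present, so ZorE is inactive.
With no repressor bound, *gorY* is transcribed.
So GorY is produced and active.
OrvW is produced constitutively and is active.
With repressor OrvW bound, *morZ* is not transcribed.
So MorZ is not produced.
With repressor FubY bound, *wexQ* is not transcribed.
→ *wexQ* is OFF in B.

neither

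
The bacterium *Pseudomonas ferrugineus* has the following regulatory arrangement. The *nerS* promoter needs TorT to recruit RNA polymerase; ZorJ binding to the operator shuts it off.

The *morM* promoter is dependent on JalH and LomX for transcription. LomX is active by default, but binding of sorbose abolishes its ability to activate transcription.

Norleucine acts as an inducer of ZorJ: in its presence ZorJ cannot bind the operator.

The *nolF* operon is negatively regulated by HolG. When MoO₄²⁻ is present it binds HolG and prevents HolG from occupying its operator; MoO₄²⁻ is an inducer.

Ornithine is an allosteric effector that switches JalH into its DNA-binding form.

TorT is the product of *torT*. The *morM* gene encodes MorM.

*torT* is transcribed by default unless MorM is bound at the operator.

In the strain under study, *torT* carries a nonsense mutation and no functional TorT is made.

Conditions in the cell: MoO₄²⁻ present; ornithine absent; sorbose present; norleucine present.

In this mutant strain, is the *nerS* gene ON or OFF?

OFF

TorT is non-functional in this strain, so it has no effect.
Norleucine is present, so ZorJ is inactive.
Required activator TorT is absent, so *nerS* is not transcribed.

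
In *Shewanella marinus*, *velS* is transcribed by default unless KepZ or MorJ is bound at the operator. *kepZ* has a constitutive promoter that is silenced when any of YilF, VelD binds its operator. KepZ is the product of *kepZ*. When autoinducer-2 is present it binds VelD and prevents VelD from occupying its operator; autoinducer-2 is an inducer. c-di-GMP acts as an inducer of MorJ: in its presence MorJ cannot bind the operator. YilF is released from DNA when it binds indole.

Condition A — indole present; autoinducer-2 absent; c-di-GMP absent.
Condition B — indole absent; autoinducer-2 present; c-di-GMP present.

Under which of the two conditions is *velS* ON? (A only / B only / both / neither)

B only

Condition A:
Indole is present, so YilF is inactive.
Autoinducer-2 is absent, so VelD is active.
With repressor VelD bound, *kepZ* is not transcribed.
So KepZ is not produced.
c-di-GMP is absent, so MorJ is active.
With repressor MorJ bound, *velS* is not transcribed.
→ *velS* is OFF in A.
Condition B:
Indole is absent, so YilF is active.
Autoinducer-2 is present, so VelD is inactive.
With repressor YilF bound, *kepZ* is not transcribed.
So KepZ is not produced.
c-di-GMP is present, so MorJ is inactive.
With no repressor bound, *velS* is transcribed.
→ *velS* is ON in B.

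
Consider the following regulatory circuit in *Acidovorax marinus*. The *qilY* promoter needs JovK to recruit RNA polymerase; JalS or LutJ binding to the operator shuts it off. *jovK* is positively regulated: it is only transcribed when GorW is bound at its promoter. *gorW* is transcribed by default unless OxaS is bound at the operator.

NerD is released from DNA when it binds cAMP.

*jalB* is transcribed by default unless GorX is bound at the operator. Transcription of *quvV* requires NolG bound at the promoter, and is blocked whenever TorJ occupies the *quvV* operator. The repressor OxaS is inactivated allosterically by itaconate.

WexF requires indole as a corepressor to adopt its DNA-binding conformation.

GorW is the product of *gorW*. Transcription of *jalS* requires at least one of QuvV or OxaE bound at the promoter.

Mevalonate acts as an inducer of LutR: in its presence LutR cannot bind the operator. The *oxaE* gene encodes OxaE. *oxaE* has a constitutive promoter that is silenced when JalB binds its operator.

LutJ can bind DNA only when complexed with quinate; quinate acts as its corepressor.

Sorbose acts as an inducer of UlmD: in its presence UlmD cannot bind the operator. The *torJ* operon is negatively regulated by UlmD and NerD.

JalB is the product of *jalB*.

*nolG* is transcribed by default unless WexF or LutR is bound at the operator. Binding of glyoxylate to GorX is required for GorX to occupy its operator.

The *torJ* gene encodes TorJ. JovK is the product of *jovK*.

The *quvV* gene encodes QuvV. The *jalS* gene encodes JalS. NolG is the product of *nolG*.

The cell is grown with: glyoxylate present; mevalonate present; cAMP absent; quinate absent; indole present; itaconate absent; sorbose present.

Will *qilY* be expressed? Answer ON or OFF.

OFF

Indole is present, so WexF is active.
Mevalonate is present, so LutR is inactive.
With repressor WexF bound, *nolG* is not transcribed.
So NolG is not produced.
Sorbose is present, so UlmD is inactive.
cAMP is absent, so NerD is active.
With repressor NerD bound, *torJ* is not transcribed.
So TorJ is not produced.
Required activator NolG is absent, so *quvV* is not transcribed.
So QuvV is not produced.
Glyoxylate is present, so GorX is active.
With repressor GorX bound, *jalB* is not transcribed.
So JalB is not produced.
With no repressor bound, *oxaE* is transcribed.
So OxaE is produced and active.
Activator OxaE is present, so *jalS* is transcribed.
So JalS is produced and active.
Quinate is absent, so LutJ is inactive.
Itaconate is absent, so OxaS is active.
With repressor OxaS bound, *gorW* is not transcribed.
So GorW is not produced.
Required activator GorW is absent, so *jovK* is not transcribed.
So JovK is not produced.
With repressor JalS bound, *qilY* is not transcribed.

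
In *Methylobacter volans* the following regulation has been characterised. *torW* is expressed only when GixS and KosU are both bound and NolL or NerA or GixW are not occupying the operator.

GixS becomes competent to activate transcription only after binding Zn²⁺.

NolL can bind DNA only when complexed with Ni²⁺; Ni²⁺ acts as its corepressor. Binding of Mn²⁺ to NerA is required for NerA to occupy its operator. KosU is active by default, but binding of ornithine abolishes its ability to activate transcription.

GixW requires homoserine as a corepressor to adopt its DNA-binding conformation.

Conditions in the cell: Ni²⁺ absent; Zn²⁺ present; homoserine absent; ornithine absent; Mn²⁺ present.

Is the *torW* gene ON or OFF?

OFF

Zn²⁺ is present, so GixS is active.
Ornithine is absent, so KosU is active.
Ni²⁺ is absent, so NolL is inactive.
Mn²⁺ is present, so NerA is active.
Homoserine is absent, so GixW is inactive.
With repressor NerA bound, *torW* is not transcribed.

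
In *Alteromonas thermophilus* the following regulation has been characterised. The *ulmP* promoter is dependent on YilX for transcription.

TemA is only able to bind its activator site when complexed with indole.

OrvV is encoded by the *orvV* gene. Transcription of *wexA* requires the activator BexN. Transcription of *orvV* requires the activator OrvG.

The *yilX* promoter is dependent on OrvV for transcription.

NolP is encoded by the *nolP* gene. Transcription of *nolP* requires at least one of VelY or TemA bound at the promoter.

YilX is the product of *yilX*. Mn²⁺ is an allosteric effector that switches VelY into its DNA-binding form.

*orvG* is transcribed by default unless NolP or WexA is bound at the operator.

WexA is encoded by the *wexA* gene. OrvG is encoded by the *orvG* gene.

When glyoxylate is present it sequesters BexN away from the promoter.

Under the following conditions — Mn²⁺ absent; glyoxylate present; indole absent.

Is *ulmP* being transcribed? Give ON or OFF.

Mn²⁺ is absent, so VelY is inactive.
Indole is absent, so TemA is inactive.
No activator is available at the *nolP* promoter, so *nolP* is not transcribed.
So NolP is not produced.
Glyoxylate is present, so BexN is inactive.
Required activator BexN is absent, so *wexA* is not transcribed.
So WexA is not produced.
With no repressor bound, *orvG* is transcribed.
So OrvG is produced and active.
No repressor is bound and OrvG is active, so *orvV* is transcribed.
So OrvV is produced and active.
No repressor is bound and OrvV is active, so *yilX* is transcribed.
So YilX is produced and active.
No repressor is bound and YilX is active, so *ulmP* is transcribed.

ON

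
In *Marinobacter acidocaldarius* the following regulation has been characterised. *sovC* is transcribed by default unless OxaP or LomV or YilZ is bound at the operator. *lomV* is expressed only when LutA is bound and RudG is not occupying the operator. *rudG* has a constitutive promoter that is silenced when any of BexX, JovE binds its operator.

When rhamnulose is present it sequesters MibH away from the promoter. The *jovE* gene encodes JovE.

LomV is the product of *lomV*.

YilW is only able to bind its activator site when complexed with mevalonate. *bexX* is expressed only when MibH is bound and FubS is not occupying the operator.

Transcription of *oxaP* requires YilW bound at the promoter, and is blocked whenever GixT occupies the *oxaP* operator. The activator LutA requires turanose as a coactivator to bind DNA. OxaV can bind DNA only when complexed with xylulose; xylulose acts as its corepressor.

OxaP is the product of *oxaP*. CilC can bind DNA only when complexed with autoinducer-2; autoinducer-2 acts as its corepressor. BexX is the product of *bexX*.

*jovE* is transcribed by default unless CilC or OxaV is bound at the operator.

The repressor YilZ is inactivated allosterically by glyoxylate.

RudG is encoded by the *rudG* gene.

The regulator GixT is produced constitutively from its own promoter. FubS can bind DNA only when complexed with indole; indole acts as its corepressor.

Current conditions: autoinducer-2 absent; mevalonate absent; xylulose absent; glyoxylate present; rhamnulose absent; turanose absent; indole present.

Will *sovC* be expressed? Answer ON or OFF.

Mevalonate is absent, so YilW is inactive.
GixT is produced constitutively and is active.
With repressor GixT bound, *oxaP* is not transcribed.
So OxaP is not produced.
Turanose is absent, so LutA is inactive.
Rhamnulose is absent, so MibH is active.
Indole is present, so FubS is active.
With repressor FubS bound, *bexX* is not transcribed.
So BexX is not produced.
Autoinducer-2 is absent, so CilC is inactive.
Xylulose is absent, so OxaV is inactive.
With no repressor bound, *jovE* is transcribed.
So JovE is produced and active.
With repressor JovE bound, *rudG* is not transcribed.
So RudG is not produced.
Required activator LutA is absent, so *lomV* is not transcribed.
So LomV is not produced.
Glyoxylate is present, so YilZ is inactive.
With no repressor bound, *sovC* is transcribed.

ON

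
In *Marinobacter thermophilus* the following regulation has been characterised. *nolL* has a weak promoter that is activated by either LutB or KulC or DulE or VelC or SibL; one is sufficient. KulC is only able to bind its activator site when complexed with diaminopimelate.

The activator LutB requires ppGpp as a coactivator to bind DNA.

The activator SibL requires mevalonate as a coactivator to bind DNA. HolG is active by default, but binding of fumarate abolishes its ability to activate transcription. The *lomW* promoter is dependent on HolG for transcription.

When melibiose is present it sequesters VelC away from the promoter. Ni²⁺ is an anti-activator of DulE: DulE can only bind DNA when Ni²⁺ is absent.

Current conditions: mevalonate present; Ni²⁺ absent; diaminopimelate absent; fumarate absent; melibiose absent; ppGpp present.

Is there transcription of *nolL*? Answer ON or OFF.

ppGpp is present, so LutB is active.
Diaminopimelate is absent, so KulC is inactive.
Ni²⁺ is absent, so DulE is active.
Melibiose is absent, so VelC is active.
Mevalonate is present, so SibL is active.
Activator LutB is present, so *nolL* is transcribed.

ON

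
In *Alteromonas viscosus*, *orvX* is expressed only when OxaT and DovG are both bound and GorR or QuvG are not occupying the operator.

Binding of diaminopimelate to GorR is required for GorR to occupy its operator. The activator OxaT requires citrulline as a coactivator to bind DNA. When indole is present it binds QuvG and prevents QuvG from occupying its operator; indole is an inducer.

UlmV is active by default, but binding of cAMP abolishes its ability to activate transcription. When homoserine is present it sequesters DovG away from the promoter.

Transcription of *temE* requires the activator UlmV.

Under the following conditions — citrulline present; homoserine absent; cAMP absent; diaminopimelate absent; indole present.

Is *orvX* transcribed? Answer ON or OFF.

Diaminopimelate is absent, so GorR is inactive.
Citrulline is present, so OxaT is active.
Homoserine is absent, so DovG is active.
Indole is present, so QuvG is inactive.
No repressor is bound and OxaT and DovG are active, so *orvX* is transcribed.

ON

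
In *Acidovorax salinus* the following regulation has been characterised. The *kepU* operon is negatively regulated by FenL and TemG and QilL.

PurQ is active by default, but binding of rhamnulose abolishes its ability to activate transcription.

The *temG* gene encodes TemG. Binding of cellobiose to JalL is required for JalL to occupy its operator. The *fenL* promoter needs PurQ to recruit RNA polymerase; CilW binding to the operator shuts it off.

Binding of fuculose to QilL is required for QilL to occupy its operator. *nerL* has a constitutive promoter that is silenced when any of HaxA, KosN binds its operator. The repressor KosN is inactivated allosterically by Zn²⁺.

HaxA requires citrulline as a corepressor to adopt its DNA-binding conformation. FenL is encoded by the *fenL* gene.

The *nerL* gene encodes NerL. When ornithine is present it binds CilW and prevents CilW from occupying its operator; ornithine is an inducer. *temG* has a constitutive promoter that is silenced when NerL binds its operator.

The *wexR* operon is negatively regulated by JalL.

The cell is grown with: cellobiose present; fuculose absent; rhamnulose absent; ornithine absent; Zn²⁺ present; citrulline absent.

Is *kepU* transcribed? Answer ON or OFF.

ON

Ornithine is absent, so CilW is active.
Rhamnulose is absent, so PurQ is active.
With repressor CilW bound, *fenL* is not transcribed.
So FenL is not produced.
Citrulline is absent, so HaxA is inactive.
Zn²⁺ is present, so KosN is inactive.
With no repressor bound, *nerL* is transcribed.
So NerL is produced and active.
With repressor NerL bound, *temG* is not transcribed.
So TemG is not produced.
Fuculose is absent, so QilL is inactive.
With no repressor bound, *kepU* is transcribed.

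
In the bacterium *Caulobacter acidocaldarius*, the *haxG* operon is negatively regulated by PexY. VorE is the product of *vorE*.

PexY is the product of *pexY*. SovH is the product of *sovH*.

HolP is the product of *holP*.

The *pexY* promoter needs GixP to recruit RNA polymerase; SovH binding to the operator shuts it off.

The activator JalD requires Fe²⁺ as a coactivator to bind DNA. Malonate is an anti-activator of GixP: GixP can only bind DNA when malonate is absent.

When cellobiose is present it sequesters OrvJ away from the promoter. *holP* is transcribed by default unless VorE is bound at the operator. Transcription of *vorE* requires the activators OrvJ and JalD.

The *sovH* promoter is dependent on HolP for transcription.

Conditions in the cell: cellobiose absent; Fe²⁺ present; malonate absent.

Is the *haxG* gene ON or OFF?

Cellobiose is absent, so OrvJ is active.
Fe²⁺ is present, so JalD is active.
No repressor is bound and OrvJ and JalD are active, so *vorE* is transcribed.
So VorE is produced and active.
With repressor VorE bound, *holP* is not transcribed.
So HolP is not produced.
Required activator HolP is absent, so *sovH* is not transcribed.
So SovH is not produced.
Malonate is absent, so GixP is active.
No repressor is bound and GixP is active, so *pexY* is transcribed.
So PexY is produced and active.
With repressor PexY bound, *haxG* is not transcribed.

OFF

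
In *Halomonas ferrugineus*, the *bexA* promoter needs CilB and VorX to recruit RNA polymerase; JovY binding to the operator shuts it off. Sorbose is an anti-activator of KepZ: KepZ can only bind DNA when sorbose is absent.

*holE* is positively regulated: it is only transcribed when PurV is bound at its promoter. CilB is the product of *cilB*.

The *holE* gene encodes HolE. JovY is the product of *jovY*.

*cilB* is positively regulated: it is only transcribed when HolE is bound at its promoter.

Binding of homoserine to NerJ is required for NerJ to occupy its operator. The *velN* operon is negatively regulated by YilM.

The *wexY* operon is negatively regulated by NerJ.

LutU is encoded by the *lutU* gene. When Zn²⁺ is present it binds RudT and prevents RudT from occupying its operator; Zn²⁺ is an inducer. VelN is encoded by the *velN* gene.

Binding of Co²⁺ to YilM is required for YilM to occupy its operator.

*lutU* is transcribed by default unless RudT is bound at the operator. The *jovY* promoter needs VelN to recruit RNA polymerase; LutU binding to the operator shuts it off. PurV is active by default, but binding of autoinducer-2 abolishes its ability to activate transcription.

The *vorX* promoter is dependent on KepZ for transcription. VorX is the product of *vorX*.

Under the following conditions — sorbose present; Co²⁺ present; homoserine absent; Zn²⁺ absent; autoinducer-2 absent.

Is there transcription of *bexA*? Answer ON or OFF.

Autoinducer-2 is absent, so PurV is active.
No repressor is bound and PurV is active, so *holE* is transcribed.
So HolE is produced and active.
No repressor is bound and HolE is active, so *cilB* is transcribed.
So CilB is produced and active.
Zn²⁺ is absent, so RudT is active.
With repressor RudT bound, *lutU* is not transcribed.
So LutU is not produced.
Co²⁺ is present, so YilM is active.
With repressor YilM bound, *velN* is not transcribed.
So VelN is not produced.
Required activator VelN is absent, so *jovY* is not transcribed.
So JovY is not produced.
Sorbose is present, so KepZ is inactive.
Required activator KepZ is absent, so *vorX* is not transcribed.
So VorX is not produced.
Required activator VorX is absent, so *bexA* is not transcribed.

OFF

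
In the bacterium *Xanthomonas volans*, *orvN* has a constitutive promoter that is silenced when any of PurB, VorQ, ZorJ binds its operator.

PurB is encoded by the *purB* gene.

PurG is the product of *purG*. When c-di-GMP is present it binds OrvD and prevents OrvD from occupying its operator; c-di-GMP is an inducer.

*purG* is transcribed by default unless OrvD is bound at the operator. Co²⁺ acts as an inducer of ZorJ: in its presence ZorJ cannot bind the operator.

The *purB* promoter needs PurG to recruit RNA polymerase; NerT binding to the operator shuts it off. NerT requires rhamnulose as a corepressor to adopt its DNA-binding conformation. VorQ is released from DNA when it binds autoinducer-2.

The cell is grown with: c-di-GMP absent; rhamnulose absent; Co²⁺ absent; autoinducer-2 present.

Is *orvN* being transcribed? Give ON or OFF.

c-di-GMP is absent, so OrvD is active.
With repressor OrvD bound, *purG* is not transcribed.
So PurG is not produced.
Rhamnulose is absent, so NerT is inactive.
Required activator PurG is absent, so *purB* is not transcribed.
So PurB is not produced.
Autoinducer-2 is present, so VorQ is inactive.
Co²⁺ is absent, so ZorJ is active.
With repressor ZorJ bound, *orvN* is not transcribed.

OFF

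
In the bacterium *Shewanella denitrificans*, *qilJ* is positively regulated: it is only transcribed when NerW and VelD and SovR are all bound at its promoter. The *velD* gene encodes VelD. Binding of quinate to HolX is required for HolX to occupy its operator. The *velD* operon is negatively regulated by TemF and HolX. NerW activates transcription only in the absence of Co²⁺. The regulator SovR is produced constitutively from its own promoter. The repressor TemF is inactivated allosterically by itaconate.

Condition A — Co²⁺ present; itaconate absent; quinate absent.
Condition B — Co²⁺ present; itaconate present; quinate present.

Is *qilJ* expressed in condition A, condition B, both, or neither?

neither

Condition A:
Co²⁺ is present, so NerW is inactive.
Itaconate is absent, so TemF is active.
Quinate is absent, so HolX is inactive.
With repressor TemF bound, *velD* is not transcribed.
So VelD is not produced.
SovR is produced constitutively and is active.
Required activator NerW is absent, so *qilJ* is not transcribed.
→ *qilJ* is OFF in A.
Condition B:
Co²⁺ is present, so NerW is inactive.
Itaconate is present, so TemF is inactive.
Quinate is present, so HolX is active.
With repressor HolX bound, *velD* is not transcribed.
So VelD is not produced.
SovR is produced constitutively and is active.
Required activator NerW is absent, so *qilJ* is not transcribed.
→ *qilJ* is OFF in B.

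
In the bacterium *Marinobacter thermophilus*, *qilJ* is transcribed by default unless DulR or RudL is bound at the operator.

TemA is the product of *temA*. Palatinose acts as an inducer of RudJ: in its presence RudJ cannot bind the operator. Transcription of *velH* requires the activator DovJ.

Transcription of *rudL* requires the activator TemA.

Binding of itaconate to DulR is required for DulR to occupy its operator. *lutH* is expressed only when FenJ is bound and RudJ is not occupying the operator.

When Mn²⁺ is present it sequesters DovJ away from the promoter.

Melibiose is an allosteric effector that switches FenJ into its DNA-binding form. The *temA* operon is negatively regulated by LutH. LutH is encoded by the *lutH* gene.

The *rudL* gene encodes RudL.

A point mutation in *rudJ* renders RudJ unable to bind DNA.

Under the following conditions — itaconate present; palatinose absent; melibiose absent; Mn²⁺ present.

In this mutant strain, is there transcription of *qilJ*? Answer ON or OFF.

OFF

Itaconate is present, so DulR is active.
Melibiose is absent, so FenJ is inactive.
RudJ is non-functional in this strain, so it has no effect.
Required activator FenJ is absent, so *lutH* is not transcribed.
So LutH is not produced.
With no repressor bound, *temA* is transcribed.
So TemA is produced and active.
No repressor is bound and TemA is active, so *rudL* is transcribed.
So RudL is produced and active.
With repressor DulR bound, *qilJ* is not transcribed.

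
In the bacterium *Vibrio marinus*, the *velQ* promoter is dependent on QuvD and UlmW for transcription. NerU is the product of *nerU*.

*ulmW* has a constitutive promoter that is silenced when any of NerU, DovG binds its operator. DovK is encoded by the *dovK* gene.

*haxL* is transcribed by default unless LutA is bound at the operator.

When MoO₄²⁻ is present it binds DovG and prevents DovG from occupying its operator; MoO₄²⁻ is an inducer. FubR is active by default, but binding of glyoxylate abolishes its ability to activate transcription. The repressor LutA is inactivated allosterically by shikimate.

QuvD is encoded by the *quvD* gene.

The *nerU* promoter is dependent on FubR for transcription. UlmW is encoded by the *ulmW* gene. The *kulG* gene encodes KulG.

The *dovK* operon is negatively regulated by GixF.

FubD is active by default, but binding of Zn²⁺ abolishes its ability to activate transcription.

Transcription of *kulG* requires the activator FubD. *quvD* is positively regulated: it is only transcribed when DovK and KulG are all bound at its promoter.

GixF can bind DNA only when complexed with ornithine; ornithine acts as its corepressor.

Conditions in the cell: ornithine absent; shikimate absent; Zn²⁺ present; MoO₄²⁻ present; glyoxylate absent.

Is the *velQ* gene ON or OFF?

OFF

Ornithine is absent, so GixF is inactive.
With no repressor bound, *dovK* is transcribed.
So DovK is produced and active.
Zn²⁺ is present, so FubD is inactive.
Required activator FubD is absent, so *kulG* is not transcribed.
So KulG is not produced.
Required activator KulG is absent, so *quvD* is not transcribed.
So QuvD is not produced.
Glyoxylate is absent, so FubR is active.
No repressor is bound and FubR is active, so *nerU* is transcribed.
So NerU is produced and active.
MoO₄²⁻ is present, so DovG is inactive.
With repressor NerU bound, *ulmW* is not transcribed.
So UlmW is not produced.
Required activator QuvD is absent, so *velQ* is not transcribed.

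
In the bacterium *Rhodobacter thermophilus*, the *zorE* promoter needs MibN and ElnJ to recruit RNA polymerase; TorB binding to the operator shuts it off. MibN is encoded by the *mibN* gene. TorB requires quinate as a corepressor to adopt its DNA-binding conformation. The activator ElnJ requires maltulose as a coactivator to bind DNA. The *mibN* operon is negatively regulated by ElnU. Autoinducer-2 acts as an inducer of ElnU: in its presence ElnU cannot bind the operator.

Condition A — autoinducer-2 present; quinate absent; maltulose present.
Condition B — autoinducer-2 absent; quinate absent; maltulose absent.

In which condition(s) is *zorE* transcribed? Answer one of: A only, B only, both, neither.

Condition A:
Autoinducer-2 is present, so ElnU is inactive.
With no repressor bound, *mibN* is transcribed.
So MibN is produced and active.
Quinate is absent, so TorB is inactive.
Maltulose is present, so ElnJ is active.
No repressor is bound and MibN and ElnJ are active, so *zorE* is transcribed.
→ *zorE* is ON in A.
Condition B:
Autoinducer-2 is absent, so ElnU is active.
With repressor ElnU bound, *mibN* is not transcribed.
So MibN is not produced.
Quinate is absent, so TorB is inactive.
Maltulose is absent, so ElnJ is inactive.
Required activator MibN is absent, so *zorE* is not transcribed.
→ *zorE* is OFF in B.

A only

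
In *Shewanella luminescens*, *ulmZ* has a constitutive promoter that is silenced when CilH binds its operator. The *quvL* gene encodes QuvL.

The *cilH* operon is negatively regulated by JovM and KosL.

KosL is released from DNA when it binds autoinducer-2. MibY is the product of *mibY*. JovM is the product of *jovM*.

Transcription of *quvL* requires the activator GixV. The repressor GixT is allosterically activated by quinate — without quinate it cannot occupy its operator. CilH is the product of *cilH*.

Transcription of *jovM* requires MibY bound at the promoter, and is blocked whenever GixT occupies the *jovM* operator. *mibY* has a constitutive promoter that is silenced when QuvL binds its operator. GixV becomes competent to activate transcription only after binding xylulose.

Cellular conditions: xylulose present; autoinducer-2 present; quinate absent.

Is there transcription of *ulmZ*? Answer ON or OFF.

OFF

Xylulose is present, so GixV is active.
No repressor is bound and GixV is active, so *quvL* is transcribed.
So QuvL is produced and active.
With repressor QuvL bound, *mibY* is not transcribed.
So MibY is not produced.
Quinate is absent, so GixT is inactive.
Required activator MibY is absent, so *jovM* is not transcribed.
So JovM is not produced.
Autoinducer-2 is present, so KosL is inactive.
With no repressor bound, *cilH* is transcribed.
So CilH is produced and active.
With repressor CilH bound, *ulmZ* is not transcribed.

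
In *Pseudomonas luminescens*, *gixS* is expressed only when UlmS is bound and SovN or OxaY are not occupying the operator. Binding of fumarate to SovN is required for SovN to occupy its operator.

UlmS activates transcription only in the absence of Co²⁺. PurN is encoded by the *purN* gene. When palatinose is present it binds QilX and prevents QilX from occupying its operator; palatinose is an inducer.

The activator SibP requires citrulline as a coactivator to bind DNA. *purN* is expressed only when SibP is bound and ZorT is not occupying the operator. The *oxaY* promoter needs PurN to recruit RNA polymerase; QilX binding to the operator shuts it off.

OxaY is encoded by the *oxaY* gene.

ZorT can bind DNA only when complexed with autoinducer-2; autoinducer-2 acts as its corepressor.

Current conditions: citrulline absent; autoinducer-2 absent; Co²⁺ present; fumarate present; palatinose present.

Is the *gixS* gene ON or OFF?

Co²⁺ is present, so UlmS is inactive.
Fumarate is present, so SovN is active.
Palatinose is present, so QilX is inactive.
Citrulline is absent, so SibP is inactive.
Autoinducer-2 is absent, so ZorT is inactive.
Required activator SibP is absent, so *purN* is not transcribed.
So PurN is not produced.
Required activator PurN is absent, so *oxaY* is not transcribed.
So OxaY is not produced.
With repressor SovN bound, *gixS* is not transcribed.

OFF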